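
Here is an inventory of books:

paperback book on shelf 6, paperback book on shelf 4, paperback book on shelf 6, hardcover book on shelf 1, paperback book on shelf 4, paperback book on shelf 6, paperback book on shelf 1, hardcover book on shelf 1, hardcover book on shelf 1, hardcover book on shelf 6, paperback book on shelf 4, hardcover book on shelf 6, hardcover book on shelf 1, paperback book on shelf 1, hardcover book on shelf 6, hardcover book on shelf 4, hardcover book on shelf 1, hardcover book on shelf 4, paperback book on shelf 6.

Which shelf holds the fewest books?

shelf 4

Counts by shelf: shelf 6→7, shelf 1→7, shelf 4→5.
The minimum is 5, held uniquely by shelf 4.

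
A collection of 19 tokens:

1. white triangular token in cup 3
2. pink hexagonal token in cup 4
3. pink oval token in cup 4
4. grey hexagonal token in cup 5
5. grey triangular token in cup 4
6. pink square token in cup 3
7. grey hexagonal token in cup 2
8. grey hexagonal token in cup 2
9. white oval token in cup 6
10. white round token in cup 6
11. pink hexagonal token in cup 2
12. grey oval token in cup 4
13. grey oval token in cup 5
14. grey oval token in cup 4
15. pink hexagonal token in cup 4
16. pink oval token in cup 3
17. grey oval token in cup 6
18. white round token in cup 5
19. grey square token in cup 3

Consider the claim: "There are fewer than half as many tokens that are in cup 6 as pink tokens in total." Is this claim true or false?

|tokens in cup 6| = 3.
|pink tokens| = 6.
The claim requires 2 × 3 = 6 < 6, which does not hold.

False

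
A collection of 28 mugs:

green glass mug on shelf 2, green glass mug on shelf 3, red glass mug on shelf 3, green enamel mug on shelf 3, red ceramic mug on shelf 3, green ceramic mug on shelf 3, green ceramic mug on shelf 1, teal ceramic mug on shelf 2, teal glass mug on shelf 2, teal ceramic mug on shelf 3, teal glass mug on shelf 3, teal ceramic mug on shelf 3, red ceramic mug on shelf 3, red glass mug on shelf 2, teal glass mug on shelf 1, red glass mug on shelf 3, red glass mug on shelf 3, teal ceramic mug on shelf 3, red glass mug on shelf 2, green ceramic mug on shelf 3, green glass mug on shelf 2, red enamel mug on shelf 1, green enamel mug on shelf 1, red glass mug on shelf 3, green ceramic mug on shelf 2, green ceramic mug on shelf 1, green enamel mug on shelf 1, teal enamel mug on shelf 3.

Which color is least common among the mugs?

Counts by color: green 11, red 9, teal 8.
The minimum is 8, held uniquely by teal.

teal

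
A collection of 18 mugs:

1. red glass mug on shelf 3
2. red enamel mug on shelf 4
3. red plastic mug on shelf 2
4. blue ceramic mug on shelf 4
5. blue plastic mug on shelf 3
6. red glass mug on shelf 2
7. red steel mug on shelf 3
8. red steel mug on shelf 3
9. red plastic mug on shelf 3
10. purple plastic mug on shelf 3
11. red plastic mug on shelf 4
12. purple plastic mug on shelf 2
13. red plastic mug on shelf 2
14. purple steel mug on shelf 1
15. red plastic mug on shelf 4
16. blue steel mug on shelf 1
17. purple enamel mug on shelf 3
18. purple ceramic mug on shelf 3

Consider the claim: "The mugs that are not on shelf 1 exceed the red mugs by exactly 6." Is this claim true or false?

There are 16 mugs that are not on shelf 1.
There are 10 red mugs.
The claim requires 16 − 10 (= 6) to equal 6, which holds.

True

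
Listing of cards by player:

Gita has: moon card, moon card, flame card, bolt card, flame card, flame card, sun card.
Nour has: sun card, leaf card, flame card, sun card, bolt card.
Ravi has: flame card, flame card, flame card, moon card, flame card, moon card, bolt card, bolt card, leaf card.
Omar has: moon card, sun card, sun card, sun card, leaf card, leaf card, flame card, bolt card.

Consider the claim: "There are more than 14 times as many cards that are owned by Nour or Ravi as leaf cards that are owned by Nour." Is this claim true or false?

False

Count of cards owned by Nour or Ravi: 14.
Count of leaf cards owned by Nour: 1.
The claim requires 14 > 14 × 1 = 14, which does not hold.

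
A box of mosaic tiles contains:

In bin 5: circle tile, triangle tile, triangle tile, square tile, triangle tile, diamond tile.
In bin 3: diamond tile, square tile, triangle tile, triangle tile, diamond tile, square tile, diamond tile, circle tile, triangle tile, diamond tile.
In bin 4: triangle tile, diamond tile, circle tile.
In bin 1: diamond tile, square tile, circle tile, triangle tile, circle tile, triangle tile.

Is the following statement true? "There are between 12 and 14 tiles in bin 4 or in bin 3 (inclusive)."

tiles in bin 4 or in bin 3: 13.
The claim requires 12 ≤ 13 ≤ 14, which holds.

True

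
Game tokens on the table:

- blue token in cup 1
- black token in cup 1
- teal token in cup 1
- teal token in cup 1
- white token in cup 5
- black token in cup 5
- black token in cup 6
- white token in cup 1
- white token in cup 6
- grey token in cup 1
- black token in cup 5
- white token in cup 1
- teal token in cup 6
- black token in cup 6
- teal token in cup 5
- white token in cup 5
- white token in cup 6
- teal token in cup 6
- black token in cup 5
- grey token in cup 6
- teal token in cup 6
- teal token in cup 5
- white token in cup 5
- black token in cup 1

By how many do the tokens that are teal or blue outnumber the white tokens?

tokens that are teal or blue: 8.
white tokens: 7.
8 − 7 = 1.

1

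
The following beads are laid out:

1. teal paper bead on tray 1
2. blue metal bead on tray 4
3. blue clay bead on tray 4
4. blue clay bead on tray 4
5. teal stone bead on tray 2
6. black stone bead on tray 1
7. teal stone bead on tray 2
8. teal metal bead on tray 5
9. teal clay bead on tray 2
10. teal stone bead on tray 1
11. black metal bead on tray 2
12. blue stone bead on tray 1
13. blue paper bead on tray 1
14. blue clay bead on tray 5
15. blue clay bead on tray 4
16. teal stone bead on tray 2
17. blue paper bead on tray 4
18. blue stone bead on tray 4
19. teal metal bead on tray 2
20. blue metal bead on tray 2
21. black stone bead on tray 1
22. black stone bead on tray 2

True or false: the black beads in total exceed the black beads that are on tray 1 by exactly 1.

False

|black beads| = 4.
|black beads on tray 1| = 2.
The claim requires 4 − 2 (= 2) to equal 1, which does not hold.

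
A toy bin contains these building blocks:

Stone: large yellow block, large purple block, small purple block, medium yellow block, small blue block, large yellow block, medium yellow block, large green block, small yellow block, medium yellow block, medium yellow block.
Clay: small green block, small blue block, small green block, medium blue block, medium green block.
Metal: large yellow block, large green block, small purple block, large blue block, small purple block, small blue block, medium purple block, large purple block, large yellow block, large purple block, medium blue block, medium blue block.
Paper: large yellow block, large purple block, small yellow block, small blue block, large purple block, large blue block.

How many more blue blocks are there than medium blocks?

blue blocks: 9.
medium blocks: 9.
9 − 9 = 0.

0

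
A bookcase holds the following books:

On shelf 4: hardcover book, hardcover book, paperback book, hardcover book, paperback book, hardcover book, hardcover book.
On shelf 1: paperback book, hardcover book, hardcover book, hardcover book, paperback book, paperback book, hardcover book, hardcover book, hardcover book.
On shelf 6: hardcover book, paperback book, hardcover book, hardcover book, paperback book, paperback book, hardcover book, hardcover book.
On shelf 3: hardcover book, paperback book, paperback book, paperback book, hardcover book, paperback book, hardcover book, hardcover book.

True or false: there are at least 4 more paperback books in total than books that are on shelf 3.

True

There are 12 paperback books.
There are 8 books on shelf 3.
The claim requires 12 − 8 = 4 ≥ 4, which holds.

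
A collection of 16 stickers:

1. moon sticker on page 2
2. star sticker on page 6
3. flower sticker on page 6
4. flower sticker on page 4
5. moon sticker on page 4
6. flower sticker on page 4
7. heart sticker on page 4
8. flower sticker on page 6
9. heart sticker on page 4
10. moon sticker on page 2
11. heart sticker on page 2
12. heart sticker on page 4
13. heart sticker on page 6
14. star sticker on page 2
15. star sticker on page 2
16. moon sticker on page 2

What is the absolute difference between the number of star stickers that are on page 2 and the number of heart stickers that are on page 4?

star stickers on page 2: 2. heart stickers on page 4: 3.
|2 − 3| = 3 − 2 = 1.

1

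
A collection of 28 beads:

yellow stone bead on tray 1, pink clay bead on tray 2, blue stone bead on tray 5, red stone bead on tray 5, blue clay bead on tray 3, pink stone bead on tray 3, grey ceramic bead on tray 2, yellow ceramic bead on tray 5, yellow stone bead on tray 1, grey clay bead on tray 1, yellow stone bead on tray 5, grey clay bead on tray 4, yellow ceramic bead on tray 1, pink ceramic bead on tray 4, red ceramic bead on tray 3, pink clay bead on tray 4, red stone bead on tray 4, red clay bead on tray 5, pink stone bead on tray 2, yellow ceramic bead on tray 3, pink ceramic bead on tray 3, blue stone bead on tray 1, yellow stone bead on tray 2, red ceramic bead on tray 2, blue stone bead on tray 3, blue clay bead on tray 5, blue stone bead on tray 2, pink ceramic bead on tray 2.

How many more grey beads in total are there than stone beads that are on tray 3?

grey beads: 3.
stone beads on tray 3: 2.
3 − 2 = 1.

1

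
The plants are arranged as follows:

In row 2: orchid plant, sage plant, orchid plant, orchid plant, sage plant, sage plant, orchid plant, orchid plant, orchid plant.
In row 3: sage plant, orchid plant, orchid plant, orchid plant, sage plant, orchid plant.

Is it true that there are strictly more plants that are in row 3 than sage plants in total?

True

There are 6 plants in row 3.
There are 5 sage plants.
The claim requires 6 > 5, which holds.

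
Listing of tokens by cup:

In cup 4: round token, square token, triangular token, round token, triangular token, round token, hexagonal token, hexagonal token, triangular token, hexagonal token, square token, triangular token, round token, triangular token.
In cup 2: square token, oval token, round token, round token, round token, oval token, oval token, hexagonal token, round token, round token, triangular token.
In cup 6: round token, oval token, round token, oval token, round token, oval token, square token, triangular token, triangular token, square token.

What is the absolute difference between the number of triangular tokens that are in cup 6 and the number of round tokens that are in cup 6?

1

triangular tokens in cup 6: 2. round tokens in cup 6: 3.
|2 − 3| = 3 − 2 = 1.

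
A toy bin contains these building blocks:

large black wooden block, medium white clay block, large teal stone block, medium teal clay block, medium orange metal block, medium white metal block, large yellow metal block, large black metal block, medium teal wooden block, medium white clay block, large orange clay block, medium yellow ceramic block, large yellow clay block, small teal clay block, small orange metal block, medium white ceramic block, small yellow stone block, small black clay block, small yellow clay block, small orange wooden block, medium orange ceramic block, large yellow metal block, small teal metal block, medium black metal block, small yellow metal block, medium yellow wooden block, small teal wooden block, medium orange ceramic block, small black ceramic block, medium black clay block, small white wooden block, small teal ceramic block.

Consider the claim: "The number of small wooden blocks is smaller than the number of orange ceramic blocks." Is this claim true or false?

There are 3 small wooden blocks.
There are 2 orange ceramic blocks.
The claim requires 3 < 2, which does not hold.

False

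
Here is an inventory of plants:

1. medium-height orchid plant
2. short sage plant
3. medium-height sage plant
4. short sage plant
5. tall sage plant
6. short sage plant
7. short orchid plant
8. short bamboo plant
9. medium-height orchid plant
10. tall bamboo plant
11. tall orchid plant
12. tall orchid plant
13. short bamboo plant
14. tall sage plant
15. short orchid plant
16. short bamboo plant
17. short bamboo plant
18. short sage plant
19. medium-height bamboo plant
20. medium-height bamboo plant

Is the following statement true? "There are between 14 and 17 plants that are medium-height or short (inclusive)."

|plants that are medium-height or short| = 15.
The claim requires 14 ≤ 15 ≤ 17, which holds.

True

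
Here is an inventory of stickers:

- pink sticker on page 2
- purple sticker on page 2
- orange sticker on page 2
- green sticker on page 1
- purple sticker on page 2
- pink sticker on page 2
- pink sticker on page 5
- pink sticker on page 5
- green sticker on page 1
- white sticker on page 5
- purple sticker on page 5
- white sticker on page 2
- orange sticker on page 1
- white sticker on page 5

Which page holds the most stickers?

page 2

Counts by page: page 2→6, page 5→5, page 1→3.
The maximum is 6, held uniquely by page 2.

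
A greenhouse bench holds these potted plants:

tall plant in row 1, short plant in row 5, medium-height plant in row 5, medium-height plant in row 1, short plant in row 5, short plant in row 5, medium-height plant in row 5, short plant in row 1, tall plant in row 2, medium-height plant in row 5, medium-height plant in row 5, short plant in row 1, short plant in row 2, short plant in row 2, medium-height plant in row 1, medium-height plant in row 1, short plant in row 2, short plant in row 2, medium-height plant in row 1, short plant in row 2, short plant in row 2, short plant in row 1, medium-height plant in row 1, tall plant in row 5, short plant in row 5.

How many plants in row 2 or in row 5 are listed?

in row 2: 7; in row 5: 9; together 7 + 9 = 16.

16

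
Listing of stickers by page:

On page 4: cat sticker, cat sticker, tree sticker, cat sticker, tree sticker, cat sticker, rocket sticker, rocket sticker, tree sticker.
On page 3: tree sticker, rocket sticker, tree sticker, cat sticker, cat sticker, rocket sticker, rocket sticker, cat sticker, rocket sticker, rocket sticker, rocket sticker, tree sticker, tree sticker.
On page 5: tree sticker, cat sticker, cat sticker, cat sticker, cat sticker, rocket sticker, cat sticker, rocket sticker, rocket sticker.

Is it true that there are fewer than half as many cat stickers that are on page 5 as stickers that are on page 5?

cat stickers on page 5: 5.
stickers on page 5: 9.
The claim requires 2 × 5 = 10 < 9, which does not hold.

False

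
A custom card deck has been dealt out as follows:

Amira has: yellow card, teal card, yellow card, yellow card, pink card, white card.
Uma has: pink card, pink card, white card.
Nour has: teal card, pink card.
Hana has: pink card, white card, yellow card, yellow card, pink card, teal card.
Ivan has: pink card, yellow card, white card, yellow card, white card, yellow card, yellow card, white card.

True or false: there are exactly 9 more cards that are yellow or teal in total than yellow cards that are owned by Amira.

True

cards that are yellow or teal: 12.
yellow cards owned by Amira: 3.
The claim requires 12 − 3 (= 9) to equal 9, which holds.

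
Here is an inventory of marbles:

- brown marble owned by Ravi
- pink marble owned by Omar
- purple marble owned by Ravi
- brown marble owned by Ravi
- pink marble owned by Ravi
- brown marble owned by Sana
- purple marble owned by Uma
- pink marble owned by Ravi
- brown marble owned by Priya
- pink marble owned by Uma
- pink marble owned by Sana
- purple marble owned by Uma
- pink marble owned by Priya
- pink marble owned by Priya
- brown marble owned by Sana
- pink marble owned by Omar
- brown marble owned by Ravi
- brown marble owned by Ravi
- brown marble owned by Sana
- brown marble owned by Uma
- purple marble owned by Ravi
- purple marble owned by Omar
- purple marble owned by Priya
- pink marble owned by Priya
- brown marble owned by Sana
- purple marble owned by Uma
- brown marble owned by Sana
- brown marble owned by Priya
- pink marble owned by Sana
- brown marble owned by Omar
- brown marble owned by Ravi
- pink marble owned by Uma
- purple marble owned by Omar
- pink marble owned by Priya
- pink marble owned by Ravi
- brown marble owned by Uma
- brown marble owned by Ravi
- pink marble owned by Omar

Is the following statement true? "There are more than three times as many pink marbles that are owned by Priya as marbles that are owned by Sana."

Count of pink marbles owned by Priya: 4.
Count of marbles owned by Sana: 7.
The claim requires 4 > 3 × 7 = 21, which does not hold.

False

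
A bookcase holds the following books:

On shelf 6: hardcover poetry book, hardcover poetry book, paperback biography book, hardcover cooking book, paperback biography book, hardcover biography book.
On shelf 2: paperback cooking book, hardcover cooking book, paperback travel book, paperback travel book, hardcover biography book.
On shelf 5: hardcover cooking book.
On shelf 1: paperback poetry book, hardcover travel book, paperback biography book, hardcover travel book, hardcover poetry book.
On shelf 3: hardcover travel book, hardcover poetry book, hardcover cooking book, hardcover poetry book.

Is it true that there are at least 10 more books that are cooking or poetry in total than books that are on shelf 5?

True

books that are cooking or poetry: 11.
books on shelf 5: 1.
The claim requires 11 − 1 = 10 ≥ 10, which holds.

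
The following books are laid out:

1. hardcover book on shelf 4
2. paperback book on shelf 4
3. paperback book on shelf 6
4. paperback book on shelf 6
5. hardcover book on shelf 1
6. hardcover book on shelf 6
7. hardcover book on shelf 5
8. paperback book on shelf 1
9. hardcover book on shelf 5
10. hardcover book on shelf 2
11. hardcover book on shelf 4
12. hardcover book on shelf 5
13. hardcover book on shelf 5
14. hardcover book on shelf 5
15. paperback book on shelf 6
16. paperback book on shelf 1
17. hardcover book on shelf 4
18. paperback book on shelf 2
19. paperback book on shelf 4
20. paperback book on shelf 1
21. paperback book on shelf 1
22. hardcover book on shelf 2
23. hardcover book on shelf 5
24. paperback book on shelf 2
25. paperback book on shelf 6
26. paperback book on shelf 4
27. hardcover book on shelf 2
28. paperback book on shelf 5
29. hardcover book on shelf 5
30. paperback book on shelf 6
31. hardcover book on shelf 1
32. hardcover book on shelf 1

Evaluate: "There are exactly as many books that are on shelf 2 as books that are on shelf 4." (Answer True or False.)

False

|books on shelf 2| = 5.
|books on shelf 4| = 6.
The claim requires 5 = 6, which does not hold.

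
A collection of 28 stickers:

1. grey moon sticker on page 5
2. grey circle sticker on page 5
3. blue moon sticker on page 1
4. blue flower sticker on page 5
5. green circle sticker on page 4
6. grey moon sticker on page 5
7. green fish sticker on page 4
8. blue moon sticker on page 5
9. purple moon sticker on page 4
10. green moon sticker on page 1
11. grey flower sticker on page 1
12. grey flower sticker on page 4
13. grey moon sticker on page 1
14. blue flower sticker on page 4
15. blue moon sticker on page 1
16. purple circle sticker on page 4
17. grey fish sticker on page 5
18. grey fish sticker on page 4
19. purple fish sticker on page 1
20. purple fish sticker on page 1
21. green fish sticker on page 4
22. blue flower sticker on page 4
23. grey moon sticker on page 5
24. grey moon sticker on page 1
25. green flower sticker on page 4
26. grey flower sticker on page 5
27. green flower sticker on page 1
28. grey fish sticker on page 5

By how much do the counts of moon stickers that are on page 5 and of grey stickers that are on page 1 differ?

moon stickers on page 5: 4. grey stickers on page 1: 3.
|4 − 3| = 4 − 3 = 1.

1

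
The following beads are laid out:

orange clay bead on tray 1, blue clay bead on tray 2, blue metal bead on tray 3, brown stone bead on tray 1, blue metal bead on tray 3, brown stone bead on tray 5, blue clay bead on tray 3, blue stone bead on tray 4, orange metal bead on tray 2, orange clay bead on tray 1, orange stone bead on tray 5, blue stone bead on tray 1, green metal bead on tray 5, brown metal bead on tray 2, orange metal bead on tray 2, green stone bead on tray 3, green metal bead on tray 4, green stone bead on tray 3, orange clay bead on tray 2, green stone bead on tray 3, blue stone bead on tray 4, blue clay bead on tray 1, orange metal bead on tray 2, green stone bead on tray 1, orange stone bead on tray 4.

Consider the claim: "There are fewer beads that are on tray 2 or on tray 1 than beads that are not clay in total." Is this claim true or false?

|beads on tray 2 or on tray 1| = 12.
|beads that are not clay| = 19.
The claim requires 12 < 19, which holds.

True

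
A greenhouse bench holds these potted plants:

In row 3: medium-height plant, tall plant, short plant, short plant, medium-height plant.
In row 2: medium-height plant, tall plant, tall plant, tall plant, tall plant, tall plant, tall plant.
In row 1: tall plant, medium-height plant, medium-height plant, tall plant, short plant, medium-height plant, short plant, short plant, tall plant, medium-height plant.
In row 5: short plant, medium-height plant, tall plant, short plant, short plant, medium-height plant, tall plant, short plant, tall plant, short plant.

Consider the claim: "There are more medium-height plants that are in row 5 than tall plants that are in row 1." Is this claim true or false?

False

|medium-height plants in row 5| = 2.
|tall plants in row 1| = 3.
The claim requires 2 > 3, which does not hold.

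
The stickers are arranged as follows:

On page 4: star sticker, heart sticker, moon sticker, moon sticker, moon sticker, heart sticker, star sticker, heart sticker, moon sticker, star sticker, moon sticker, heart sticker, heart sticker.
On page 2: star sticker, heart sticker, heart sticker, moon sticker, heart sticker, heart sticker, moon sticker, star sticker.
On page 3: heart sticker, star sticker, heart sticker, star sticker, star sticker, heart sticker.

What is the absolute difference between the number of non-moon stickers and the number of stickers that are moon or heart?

1

non-moon stickers: 20. stickers that are moon or heart: 19.
|20 − 19| = 20 − 19 = 1.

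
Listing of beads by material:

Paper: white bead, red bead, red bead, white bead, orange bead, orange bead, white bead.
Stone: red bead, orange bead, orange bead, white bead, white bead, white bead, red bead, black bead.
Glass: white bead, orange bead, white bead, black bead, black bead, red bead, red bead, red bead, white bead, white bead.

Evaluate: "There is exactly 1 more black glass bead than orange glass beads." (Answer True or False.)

black glass beads: 2.
orange glass beads: 1.
The claim requires 2 − 1 (= 1) to equal 1, which holds.

True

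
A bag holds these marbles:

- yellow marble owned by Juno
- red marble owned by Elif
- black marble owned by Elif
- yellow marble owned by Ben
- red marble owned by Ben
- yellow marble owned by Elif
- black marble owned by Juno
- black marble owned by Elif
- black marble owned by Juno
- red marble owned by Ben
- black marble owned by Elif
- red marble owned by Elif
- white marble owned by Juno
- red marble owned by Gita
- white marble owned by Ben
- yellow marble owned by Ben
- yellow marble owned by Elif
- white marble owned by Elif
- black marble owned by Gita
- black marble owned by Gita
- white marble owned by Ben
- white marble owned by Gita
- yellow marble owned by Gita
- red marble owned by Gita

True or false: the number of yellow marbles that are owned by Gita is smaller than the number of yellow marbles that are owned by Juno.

|yellow marbles owned by Gita| = 1.
|yellow marbles owned by Juno| = 1.
The claim requires 1 < 1, which does not hold.

False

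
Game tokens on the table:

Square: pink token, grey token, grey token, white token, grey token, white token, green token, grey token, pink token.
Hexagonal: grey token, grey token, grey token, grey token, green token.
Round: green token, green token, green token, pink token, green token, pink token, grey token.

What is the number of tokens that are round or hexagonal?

hexagonal: 5; round: 7; together 5 + 7 = 12.

12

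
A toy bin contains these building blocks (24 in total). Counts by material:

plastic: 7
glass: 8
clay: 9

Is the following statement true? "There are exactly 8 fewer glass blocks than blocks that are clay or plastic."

glass blocks: 8.
blocks that are clay or plastic: 16.
The claim requires 16 − 8 (= 8) to equal 8, which holds.

True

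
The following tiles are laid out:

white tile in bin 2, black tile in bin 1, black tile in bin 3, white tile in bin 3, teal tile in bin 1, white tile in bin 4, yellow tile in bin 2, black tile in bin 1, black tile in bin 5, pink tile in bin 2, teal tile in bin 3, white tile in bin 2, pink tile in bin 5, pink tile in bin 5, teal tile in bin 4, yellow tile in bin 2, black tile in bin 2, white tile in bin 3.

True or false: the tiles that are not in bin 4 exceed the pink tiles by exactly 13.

True

There are 16 tiles that are not in bin 4.
There are 3 pink tiles.
The claim requires 16 − 3 (= 13) to equal 13, which holds.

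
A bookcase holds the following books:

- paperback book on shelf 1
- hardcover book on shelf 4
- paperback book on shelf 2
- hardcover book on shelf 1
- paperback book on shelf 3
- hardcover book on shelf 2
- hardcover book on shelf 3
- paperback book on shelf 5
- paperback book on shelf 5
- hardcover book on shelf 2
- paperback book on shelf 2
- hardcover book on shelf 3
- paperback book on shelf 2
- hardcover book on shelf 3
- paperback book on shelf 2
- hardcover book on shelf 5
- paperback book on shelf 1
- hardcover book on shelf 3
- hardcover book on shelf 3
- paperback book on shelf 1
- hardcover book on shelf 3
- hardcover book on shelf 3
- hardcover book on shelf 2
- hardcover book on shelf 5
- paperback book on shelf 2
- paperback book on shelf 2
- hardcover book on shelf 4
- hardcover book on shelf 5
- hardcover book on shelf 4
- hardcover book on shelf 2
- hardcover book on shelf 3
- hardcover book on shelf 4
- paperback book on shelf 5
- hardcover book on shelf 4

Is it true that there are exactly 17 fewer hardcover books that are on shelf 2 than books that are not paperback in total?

True

There are 4 hardcover books on shelf 2.
There are 21 books that are not paperback.
The claim requires 21 − 4 (= 17) to equal 17, which holds.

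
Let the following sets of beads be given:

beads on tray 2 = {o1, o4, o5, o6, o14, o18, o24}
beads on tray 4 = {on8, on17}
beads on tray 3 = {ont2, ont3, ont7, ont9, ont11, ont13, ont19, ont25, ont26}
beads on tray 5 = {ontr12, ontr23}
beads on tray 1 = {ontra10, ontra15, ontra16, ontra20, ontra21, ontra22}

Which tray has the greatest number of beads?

tray 3

Counts by tray: tray 3→9, tray 2→7, tray 1→6, tray 5→2, tray 4→2.
The maximum is 9, held uniquely by tray 3.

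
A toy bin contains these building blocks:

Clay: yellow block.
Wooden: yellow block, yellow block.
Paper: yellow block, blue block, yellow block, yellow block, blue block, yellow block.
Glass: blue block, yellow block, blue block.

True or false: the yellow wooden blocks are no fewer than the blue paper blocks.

True

|yellow wooden blocks| = 2.
|blue paper blocks| = 2.
The claim requires 2 ≥ 2, which holds.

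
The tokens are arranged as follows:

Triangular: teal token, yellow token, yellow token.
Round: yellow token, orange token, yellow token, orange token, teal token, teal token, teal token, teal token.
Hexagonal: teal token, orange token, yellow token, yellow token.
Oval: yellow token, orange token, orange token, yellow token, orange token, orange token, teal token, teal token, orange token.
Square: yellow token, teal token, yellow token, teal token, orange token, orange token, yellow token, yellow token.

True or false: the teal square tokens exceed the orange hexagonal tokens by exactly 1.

True

teal square tokens: 2.
orange hexagonal tokens: 1.
The claim requires 2 − 1 (= 1) to equal 1, which holds.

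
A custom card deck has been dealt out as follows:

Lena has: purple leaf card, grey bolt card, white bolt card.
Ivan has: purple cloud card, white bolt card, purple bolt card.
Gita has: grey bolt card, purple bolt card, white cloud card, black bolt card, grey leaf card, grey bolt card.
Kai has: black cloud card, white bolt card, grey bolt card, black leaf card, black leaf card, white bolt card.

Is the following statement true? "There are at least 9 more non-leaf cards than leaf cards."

True

|non-leaf cards| = 14.
|leaf cards| = 4.
The claim requires 14 − 4 = 10 ≥ 9, which holds.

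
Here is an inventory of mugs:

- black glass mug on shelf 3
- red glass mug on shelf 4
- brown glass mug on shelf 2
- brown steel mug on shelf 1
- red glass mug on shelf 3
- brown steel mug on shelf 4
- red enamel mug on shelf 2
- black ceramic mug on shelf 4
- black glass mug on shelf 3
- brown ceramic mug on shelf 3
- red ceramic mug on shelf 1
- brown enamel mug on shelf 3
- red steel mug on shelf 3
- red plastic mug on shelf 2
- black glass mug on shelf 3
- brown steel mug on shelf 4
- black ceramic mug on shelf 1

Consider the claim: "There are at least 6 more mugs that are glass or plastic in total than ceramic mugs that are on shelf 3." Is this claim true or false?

True

mugs that are glass or plastic: 7.
ceramic mugs on shelf 3: 1.
The claim requires 7 − 1 = 6 ≥ 6, which holds.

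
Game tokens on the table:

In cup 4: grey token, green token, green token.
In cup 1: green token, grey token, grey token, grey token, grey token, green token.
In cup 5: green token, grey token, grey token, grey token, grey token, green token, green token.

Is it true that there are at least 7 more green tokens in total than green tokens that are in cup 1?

green tokens: 7.
green tokens in cup 1: 2.
The claim requires 7 − 2 = 5 ≥ 7, which does not hold.

False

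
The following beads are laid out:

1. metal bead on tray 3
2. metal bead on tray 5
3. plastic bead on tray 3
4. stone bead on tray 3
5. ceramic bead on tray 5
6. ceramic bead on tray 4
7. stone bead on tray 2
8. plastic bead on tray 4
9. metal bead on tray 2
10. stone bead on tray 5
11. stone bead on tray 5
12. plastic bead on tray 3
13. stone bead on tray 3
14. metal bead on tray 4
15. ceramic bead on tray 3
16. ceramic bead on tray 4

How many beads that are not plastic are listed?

Total beads: 16; with the excluded value: 3; remaining 16 − 3 = 13.

13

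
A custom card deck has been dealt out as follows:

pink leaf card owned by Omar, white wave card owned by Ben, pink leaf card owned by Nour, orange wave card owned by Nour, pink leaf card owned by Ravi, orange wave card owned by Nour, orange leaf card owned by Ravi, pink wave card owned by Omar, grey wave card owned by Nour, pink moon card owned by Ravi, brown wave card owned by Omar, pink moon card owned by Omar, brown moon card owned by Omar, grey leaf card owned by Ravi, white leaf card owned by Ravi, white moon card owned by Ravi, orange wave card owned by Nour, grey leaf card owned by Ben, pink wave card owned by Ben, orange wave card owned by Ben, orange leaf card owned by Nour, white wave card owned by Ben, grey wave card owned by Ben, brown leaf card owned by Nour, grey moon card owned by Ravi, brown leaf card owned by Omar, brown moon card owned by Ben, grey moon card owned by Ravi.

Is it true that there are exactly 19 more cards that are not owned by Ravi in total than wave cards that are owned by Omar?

Count of cards that are not owned by Ravi: 20.
Count of wave cards owned by Omar: 2.
The claim requires 20 − 2 (= 18) to equal 19, which does not hold.

False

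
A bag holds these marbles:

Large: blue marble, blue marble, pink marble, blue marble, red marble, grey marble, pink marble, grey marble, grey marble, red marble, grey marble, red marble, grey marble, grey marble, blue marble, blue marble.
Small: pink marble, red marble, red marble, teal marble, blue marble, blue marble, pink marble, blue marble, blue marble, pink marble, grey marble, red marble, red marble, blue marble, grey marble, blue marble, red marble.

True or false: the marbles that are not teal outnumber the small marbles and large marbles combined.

There are 32 marbles that are not teal.
small marbles: 17; large marbles: 16; combined: 17 + 16 = 33.
The claim requires 32 > 33, which does not hold.

False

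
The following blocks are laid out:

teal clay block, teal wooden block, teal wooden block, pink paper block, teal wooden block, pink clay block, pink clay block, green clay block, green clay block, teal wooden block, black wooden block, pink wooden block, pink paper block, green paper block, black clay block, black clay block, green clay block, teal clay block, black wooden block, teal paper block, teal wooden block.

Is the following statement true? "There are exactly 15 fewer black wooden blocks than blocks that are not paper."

|black wooden blocks| = 2.
|blocks that are not paper| = 17.
The claim requires 17 − 2 (= 15) to equal 15, which holds.

True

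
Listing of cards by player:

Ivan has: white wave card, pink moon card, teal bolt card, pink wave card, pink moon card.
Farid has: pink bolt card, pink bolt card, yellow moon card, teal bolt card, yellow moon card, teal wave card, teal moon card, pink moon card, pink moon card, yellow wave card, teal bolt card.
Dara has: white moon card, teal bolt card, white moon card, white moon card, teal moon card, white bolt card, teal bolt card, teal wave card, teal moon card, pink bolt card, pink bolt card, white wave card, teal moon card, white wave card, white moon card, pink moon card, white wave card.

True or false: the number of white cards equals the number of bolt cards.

False

|white cards| = 9.
|bolt cards| = 10.
The claim requires 9 = 10, which does not hold.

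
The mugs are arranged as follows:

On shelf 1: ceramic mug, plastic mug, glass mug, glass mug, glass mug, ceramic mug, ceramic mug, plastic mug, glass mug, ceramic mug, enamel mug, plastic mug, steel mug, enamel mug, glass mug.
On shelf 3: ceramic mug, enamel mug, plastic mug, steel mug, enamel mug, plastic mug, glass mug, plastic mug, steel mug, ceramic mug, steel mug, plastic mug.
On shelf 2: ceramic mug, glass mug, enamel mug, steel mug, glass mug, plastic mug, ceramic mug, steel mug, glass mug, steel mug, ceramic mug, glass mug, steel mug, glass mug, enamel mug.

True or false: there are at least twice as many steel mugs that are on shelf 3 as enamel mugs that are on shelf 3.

False

|steel mugs on shelf 3| = 3.
|enamel mugs on shelf 3| = 2.
The claim requires 3 ≥ 2 × 2 = 4, which does not hold.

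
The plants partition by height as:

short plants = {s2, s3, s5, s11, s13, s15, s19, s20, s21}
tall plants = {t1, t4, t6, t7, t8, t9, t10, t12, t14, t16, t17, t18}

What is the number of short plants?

9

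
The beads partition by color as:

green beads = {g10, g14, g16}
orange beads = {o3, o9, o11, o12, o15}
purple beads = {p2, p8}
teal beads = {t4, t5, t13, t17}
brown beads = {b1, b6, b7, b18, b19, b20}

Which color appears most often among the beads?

brown

Counts by color: brown 6, orange 5, teal 4, green 3, purple 2.
The maximum is 6, held uniquely by brown.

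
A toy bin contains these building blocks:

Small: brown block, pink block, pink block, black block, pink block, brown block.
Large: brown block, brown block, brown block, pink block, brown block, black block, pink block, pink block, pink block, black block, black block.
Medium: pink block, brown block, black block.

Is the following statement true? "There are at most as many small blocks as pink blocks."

True

|small blocks| = 6.
|pink blocks| = 8.
The claim requires 6 ≤ 8, which holds.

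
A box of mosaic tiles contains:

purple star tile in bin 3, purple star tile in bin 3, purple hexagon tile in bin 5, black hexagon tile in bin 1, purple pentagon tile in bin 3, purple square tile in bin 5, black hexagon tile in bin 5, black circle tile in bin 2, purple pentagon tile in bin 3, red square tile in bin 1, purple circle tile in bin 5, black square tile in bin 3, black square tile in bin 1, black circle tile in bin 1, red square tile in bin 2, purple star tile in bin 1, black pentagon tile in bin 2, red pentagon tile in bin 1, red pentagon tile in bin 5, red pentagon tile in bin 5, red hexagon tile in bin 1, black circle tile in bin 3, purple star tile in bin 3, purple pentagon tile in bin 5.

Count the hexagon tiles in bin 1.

2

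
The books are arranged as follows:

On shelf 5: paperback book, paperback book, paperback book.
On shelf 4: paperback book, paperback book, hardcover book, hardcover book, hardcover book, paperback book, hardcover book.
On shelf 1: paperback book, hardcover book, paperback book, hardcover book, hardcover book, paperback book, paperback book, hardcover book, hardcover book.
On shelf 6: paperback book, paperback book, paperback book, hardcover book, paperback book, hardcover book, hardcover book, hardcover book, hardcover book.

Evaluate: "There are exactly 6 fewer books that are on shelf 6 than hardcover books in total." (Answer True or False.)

False

|books on shelf 6| = 9.
|hardcover books| = 14.
The claim requires 14 − 9 (= 5) to equal 6, which does not hold.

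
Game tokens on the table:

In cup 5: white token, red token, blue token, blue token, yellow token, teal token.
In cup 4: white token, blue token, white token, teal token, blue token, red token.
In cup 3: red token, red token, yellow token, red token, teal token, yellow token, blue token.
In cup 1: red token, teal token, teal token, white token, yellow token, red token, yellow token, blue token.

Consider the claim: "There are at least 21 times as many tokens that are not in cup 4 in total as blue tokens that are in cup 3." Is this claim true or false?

True

There are 21 tokens that are not in cup 4.
There is 1 blue token in cup 3.
The claim requires 21 ≥ 21 × 1 = 21, which holds.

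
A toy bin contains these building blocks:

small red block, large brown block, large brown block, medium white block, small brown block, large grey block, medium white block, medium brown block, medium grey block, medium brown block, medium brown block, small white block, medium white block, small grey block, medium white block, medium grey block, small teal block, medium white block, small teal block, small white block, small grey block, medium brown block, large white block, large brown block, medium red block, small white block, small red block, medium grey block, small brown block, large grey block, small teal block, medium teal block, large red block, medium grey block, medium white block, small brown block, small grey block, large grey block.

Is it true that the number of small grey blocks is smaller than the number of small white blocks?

small grey blocks: 3.
small white blocks: 3.
The claim requires 3 < 3, which does not hold.

False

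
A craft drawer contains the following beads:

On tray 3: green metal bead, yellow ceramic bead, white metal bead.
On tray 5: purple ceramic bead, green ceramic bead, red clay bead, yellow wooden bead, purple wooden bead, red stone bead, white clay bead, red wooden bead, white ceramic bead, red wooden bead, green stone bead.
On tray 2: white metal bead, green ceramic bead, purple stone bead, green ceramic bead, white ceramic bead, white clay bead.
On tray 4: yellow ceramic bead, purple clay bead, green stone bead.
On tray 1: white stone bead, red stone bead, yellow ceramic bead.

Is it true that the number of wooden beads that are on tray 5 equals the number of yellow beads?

True

There are 4 wooden beads on tray 5.
There are 4 yellow beads.
The claim requires 4 = 4, which holds.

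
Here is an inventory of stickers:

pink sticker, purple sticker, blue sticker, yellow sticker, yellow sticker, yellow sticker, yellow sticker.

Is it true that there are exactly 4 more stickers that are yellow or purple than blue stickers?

There are 5 stickers that are yellow or purple.
There is 1 blue sticker.
The claim requires 5 − 1 (= 4) to equal 4, which holds.

True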